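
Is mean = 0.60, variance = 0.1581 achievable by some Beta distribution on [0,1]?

Yes

The Beta variance bound is σ² < μ(1−μ).
Here μ(1−μ) = 0.60×0.40 = 0.2400, and 0.1581 < 0.2400.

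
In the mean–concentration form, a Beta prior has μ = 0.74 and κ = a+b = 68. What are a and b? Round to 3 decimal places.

Split κ in proportion μ : (1−μ): a = 0.74·68 = 50.320, b = 68 − 50.320 = 17.680.

a = 50.320, b = 17.680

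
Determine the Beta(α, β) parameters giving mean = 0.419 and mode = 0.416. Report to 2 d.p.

α = 23.46, β = 32.54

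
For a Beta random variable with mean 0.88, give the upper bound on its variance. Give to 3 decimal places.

Var = μ(1−μ)/(α+β+1), which approaches μ(1−μ) as α+β → 0.
So the supremum is μ(1−μ) = 0.88×0.12 = 0.106.

0.106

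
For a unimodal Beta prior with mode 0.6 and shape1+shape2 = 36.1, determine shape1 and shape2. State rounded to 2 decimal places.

Since the density peak of Beta(shape1,shape2) is at (shape1−1)/(shape1+shape2−2),
shape1 = 1 + 0.6(36.1−2) = 21.46 and shape2 = 36.1 − 21.46 = 14.64.

shape1 = 21.46, shape2 = 14.64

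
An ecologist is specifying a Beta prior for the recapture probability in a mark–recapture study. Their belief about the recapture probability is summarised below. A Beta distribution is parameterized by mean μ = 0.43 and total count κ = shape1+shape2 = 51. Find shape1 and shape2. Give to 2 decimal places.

shape1 = μκ = 0.43×51 = 21.93 and shape2 = (1−μ)κ = 0.57×51 = 29.07.

shape1 = 21.93, shape2 = 29.07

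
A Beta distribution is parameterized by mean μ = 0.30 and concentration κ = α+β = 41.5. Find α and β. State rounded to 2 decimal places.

Split κ in proportion μ : (1−μ): α = 0.30·41.5 = 12.45, β = 41.5 − 12.45 = 29.05.

α = 12.45, β = 29.05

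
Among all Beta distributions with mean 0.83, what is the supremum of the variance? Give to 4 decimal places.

0.1411

Var = μ(1−μ)/(α+β+1), which approaches μ(1−μ) as α+β → 0.
So the supremum is μ(1−μ) = 0.83×0.17 = 0.1411.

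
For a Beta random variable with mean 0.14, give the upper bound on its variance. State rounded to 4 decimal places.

0.1204

For fixed mean μ the Beta variance is μ(1−μ)/(α+β+1), increasing as α+β decreases.
Its least upper bound (not attained) is μ(1−μ) = 0.14·0.86 = 0.1204.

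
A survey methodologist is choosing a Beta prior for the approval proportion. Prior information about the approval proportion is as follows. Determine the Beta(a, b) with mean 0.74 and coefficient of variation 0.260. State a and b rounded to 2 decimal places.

a = 3.11, b = 1.09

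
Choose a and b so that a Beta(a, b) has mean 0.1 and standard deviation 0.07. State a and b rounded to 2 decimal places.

σ² = 0.07² = 0.0049.
With s = a+b, Var = μ(1−μ)/(s+1), so s+1 = (0.1×0.9)/0.0049 = 18.3673 and s = 17.3673.
a = μs = 1.74, b = (1−μ)s = 15.63.

a = 1.74, b = 15.63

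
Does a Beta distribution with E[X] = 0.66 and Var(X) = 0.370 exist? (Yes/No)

No

The Beta variance bound is σ² < μ(1−μ).
Here μ(1−μ) = 0.66×0.34 = 0.2244, and 0.370 ≥ 0.2244.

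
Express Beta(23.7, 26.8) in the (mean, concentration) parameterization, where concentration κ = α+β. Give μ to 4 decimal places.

μ = 0.4693, κ = 50.5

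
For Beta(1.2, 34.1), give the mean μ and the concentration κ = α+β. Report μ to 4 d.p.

κ = α+β = 1.2+34.1 = 35.3; μ = α/κ = 1.2/35.3 = 0.0340.

μ = 0.0340, κ = 35.3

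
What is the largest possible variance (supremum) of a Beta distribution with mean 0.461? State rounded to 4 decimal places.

0.2485

Var = μ(1−μ)/(α+β+1), which approaches μ(1−μ) as α+β → 0.
So the supremum is μ(1−μ) = 0.461×0.539 = 0.2485.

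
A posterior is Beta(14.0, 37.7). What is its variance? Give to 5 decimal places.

μ = 14.0/51.7 = 0.270793; Var = μ(1−μ)/(α+β+1) = 0.1974642/52.7 = 0.00375.

0.00375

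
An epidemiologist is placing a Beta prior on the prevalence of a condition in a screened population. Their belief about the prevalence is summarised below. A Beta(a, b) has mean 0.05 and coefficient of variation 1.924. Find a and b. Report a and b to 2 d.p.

Var = (CV·μ)² = (1.924×0.05)² = 0.009254.
a+b = μ(1−μ)/Var − 1 = 0.0475/0.009254 − 1 = 4.1327.
Thus a = 0.05·4.1327 = 0.21 and b = 0.95·4.1327 = 3.93.

a = 0.21, b = 3.93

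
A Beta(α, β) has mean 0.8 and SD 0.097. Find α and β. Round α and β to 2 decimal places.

α = 12.80, β = 3.20

Variance = 0.097² = 0.009409. The moment-matching identity α+β = μ(1−μ)/Var − 1 gives
α+β = 0.16/0.009409 − 1 = 16.0050, so α = μ·16.0050 = 12.80 and β = (1−μ)·16.0050 = 3.20.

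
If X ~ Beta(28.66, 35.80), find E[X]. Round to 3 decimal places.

The Beta mean is α/(α+β) = 28.66/(28.66+35.80) = 0.445.

0.445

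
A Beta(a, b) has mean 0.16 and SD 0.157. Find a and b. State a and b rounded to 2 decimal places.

a = 0.71, b = 3.74

Variance = 0.157² = 0.024649. The moment-matching identity a+b = μ(1−μ)/Var − 1 gives
a+b = 0.1344/0.024649 − 1 = 4.4526, so a = μ·4.4526 = 0.71 and b = (1−μ)·4.4526 = 3.74.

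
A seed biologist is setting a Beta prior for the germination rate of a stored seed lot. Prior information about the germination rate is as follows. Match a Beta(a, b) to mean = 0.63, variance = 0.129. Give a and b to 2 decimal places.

By moment matching, a+b = μ(1−μ)/σ² − 1 = (0.63·0.37)/0.129 − 1 = 1.8070 − 1 = 0.8070.
Since a/(a+b) = μ, a = 0.63·0.8070 = 0.51 and b = 0.37·0.8070 = 0.30.

a = 0.51, b = 0.30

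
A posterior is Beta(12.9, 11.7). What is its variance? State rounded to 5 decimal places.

0.00974

α+β = 24.6 and αβ = 150.93, so Var = αβ/[(α+β)²(α+β+1)] = 150.93/15492.096 = 0.00974.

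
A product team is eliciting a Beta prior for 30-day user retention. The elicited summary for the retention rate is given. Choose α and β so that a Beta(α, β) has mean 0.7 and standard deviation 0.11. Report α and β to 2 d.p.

α = 11.45, β = 4.91

Variance = 0.11² = 0.0121. The moment-matching identity α+β = μ(1−μ)/Var − 1 gives
α+β = 0.21/0.0121 − 1 = 16.3554, so α = μ·16.3554 = 11.45 and β = (1−μ)·16.3554 = 4.91.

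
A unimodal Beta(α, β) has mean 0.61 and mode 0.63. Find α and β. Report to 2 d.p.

With s = α+β: μ = α/s and mode = (α−1)/(s−2). Eliminating α = μs,
μs − 1 = m(s−2) ⇒ s(μ−m) = 1−2m ⇒ s = -0.26/-0.02 = 13.0000.
So α = μs = 7.93, β = (1−μ)s = 5.07.

α = 7.93, β = 5.07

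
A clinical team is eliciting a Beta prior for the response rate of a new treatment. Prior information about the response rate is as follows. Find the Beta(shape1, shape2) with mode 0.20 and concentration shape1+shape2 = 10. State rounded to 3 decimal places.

Since the density peak of Beta(shape1,shape2) is at (shape1−1)/(shape1+shape2−2),
shape1 = 1 + 0.20(10−2) = 2.600 and shape2 = 10 − 2.600 = 7.400.

shape1 = 2.600, shape2 = 7.400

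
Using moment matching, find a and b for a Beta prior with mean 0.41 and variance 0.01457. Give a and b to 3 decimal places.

a = 6.397, b = 9.206

By moment matching, a+b = μ(1−μ)/σ² − 1 = (0.41·0.59)/0.01457 − 1 = 16.6026 − 1 = 15.6026.
Since a/(a+b) = μ, a = 0.41·15.6026 = 6.397 and b = 0.59·15.6026 = 9.206.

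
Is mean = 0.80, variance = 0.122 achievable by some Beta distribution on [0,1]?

The Beta variance bound is σ² < μ(1−μ).
Here μ(1−μ) = 0.80×0.20 = 0.1600, and 0.122 < 0.1600.

Yes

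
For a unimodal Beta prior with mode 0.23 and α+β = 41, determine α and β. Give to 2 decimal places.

For α,β>1 the mode is (α−1)/(α+β−2), so α = mode·(κ−2)+1 = 0.23×39+1 = 9.97.
And β = (1−mode)·(κ−2)+1 = 0.77×39+1 = 31.03.

α = 9.97, β = 31.03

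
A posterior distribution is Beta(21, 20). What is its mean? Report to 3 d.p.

0.512

The Beta mean is α/(α+β) = 21/(21+20) = 0.512.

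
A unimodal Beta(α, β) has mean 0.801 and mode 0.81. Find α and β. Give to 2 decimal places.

α = 55.18, β = 13.71

Let s = α+β. Mean gives α = μs = 0.801s; mode gives (α−1)/(s−2) = 0.81.
Substituting: 0.801s − 1 = 0.81(s−2) = 0.81s − 1.62, so -0.009s = -0.62 and s = 68.8889.
Then α = 0.801×68.8889 = 55.18 and β = s−α = 13.71.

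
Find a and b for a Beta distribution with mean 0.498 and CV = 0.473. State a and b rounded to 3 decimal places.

a = 1.746, b = 1.760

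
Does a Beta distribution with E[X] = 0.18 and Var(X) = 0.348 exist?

No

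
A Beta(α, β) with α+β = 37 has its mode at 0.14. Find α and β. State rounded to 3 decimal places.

For α,β>1 the mode is (α−1)/(α+β−2), so α = mode·(κ−2)+1 = 0.14×35+1 = 5.900.
And β = (1−mode)·(κ−2)+1 = 0.86×35+1 = 31.100.

α = 5.900, β = 31.100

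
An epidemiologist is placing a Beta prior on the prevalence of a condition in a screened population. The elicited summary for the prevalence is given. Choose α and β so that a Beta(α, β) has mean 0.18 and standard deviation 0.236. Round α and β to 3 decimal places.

α = 0.297, β = 1.353

Variance = 0.236² = 0.055696. The moment-matching identity α+β = μ(1−μ)/Var − 1 gives
α+β = 0.1476/0.055696 − 1 = 1.6501, so α = μ·1.6501 = 0.297 and β = (1−μ)·1.6501 = 1.353.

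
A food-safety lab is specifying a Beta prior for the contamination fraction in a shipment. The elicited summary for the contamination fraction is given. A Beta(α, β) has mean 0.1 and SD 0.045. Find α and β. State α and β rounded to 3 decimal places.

First σ² = 0.002025. Setting α = μn, β = (1−μ)n with n = α+β,
μ(1−μ)/(n+1) = 0.002025 ⇒ n+1 = 0.09/0.002025 = 44.4444 ⇒ n = 43.4444.
Hence α = 0.1×43.4444 = 4.344, β = 0.9×43.4444 = 39.100.

α = 4.344, β = 39.100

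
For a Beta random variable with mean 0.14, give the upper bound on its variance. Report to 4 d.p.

For fixed mean μ the Beta variance is μ(1−μ)/(α+β+1), increasing as α+β decreases.
Its least upper bound (not attained) is μ(1−μ) = 0.14·0.86 = 0.1204.

0.1204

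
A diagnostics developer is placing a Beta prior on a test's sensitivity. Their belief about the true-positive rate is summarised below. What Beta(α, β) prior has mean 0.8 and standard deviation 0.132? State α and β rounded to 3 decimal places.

α = 6.546, β = 1.637

σ² = 0.132² = 0.017424.
With s = α+β, Var = μ(1−μ)/(s+1), so s+1 = (0.8×0.2)/0.017424 = 9.1827 and s = 8.1827.
α = μs = 6.546, β = (1−μ)s = 1.637.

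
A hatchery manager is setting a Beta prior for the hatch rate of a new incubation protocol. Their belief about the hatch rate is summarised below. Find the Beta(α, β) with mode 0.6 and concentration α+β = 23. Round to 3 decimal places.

Since the density peak of Beta(α,β) is at (α−1)/(α+β−2),
α = 1 + 0.6(23−2) = 13.600 and β = 23 − 13.600 = 9.400.

α = 13.600, β = 9.400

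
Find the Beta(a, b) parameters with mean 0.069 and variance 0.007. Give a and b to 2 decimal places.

a = 0.56, b = 7.61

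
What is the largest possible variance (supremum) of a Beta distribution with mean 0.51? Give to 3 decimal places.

For fixed mean μ the Beta variance is μ(1−μ)/(α+β+1), increasing as α+β decreases.
Its least upper bound (not attained) is μ(1−μ) = 0.51·0.49 = 0.250.

0.250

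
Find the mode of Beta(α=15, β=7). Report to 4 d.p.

0.7000

With α,β > 1, mode = (α−1)/(α+β−2) = 14/20 = 0.7000.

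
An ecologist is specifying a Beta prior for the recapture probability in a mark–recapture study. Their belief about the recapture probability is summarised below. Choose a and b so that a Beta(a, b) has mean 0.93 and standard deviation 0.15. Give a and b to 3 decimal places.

First σ² = 0.0225. Setting a = μn, b = (1−μ)n with n = a+b,
μ(1−μ)/(n+1) = 0.0225 ⇒ n+1 = 0.0651/0.0225 = 2.8933 ⇒ n = 1.8933.
Hence a = 0.93×1.8933 = 1.761, b = 0.07×1.8933 = 0.133.

a = 1.761, b = 0.133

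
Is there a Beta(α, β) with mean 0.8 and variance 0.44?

A Beta with mean μ has variance μ(1−μ)/(α+β+1) < μ(1−μ).
Here μ(1−μ) = 0.8×0.2 = 0.16, and 0.44 ≥ 0.16.

No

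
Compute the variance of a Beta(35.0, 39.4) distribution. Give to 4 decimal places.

0.0033

α+β = 74.4 and αβ = 1379.00, so Var = αβ/[(α+β)²(α+β+1)] = 1379.00/417366.144 = 0.0033.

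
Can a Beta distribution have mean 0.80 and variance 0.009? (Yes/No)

Yes

For any Beta, Var(X) < E[X]·(1−E[X]).
Here μ(1−μ) = 0.80×0.20 = 0.1600, and 0.009 < 0.1600.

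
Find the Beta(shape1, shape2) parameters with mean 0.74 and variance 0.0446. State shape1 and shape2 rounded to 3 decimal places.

Let s = shape1+shape2. The Beta variance is μ(1−μ)/(s+1).
So s+1 = μ(1−μ)/σ² = (0.74×0.26)/0.0446 = 0.1924/0.0446 = 4.3139, giving s = 3.3139.
Then shape1 = μs = 0.74×3.3139 = 2.452 and shape2 = (1−μ)s = 0.26×3.3139 = 0.862.

shape1 = 2.452, shape2 = 0.862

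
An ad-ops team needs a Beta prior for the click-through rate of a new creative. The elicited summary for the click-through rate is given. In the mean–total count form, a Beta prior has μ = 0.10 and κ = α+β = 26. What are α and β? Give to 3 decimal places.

α = 2.600, β = 23.400

Split κ in proportion μ : (1−μ): α = 0.10·26 = 2.600, β = 26 − 2.600 = 23.400.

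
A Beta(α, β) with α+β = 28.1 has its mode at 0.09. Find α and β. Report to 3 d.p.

Mode = (α−1)/(κ−2) with κ = α+β, so α−1 = 0.09·26.1 = 2.349.
α = 3.349; β = κ − α = 24.751.

α = 3.349, β = 24.751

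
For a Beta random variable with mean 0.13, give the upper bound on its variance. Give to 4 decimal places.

0.1131

Var = μ(1−μ)/(α+β+1), which approaches μ(1−μ) as α+β → 0.
So the supremum is μ(1−μ) = 0.13×0.87 = 0.1131.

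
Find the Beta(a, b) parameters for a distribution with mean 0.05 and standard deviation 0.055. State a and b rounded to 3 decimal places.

a = 0.735, b = 13.967

σ² = 0.055² = 0.003025.
With s = a+b, Var = μ(1−μ)/(s+1), so s+1 = (0.05×0.95)/0.003025 = 15.7025 and s = 14.7025.
a = μs = 0.735, b = (1−μ)s = 13.967.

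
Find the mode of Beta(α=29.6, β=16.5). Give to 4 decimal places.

0.6485

The density x^(α−1)(1−x)^(β−1) is maximised at (α−1)/(α+β−2) = 28.6/44.1 = 0.6485.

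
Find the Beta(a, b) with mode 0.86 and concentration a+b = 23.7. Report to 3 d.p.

a = 19.662, b = 4.038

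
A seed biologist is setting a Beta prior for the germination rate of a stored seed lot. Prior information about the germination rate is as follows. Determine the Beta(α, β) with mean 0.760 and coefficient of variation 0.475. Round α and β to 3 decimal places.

α = 0.304, β = 0.096

σ = CV·μ = 0.475×0.760 = 0.36100, so σ² = 0.130321.
s+1 = μ(1−μ)/σ² = 0.182400/0.130321 = 1.3996, so s = α+β = 0.3996.
α = μs = 0.304, β = (1−μ)s = 0.096.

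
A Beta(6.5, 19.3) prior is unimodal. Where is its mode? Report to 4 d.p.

With α,β > 1, mode = (α−1)/(α+β−2) = 5.5/23.8 = 0.2311.

0.2311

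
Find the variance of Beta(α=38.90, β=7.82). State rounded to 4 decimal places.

0.0029

μ = 38.90/46.72 = 0.832620; Var = μ(1−μ)/(α+β+1) = 0.1393640/47.72 = 0.0029.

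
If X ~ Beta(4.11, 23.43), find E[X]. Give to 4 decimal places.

E[X] = α/(α+β) = 4.11/27.54 = 0.1492.

0.1492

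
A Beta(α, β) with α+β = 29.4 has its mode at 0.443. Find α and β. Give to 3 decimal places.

α = 13.138, β = 16.262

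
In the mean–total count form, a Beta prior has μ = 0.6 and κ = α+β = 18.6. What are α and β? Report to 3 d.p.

Split κ in proportion μ : (1−μ): α = 0.6·18.6 = 11.160, β = 18.6 − 11.160 = 7.440.

α = 11.160, β = 7.440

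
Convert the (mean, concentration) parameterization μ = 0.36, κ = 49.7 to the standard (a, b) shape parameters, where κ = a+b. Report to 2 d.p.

a = μκ = 0.36×49.7 = 17.89 and b = (1−μ)κ = 0.64×49.7 = 31.81.

a = 17.89, b = 31.81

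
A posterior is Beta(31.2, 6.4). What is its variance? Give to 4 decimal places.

Var = αβ/[(α+β)²(α+β+1)] = (31.2×6.4)/(37.6²×38.6) = 199.68/54571.136 = 0.0037.

0.0037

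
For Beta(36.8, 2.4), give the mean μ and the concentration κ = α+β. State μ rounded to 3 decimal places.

κ = α+β = 36.8+2.4 = 39.2; μ = α/κ = 36.8/39.2 = 0.939.

μ = 0.939, κ = 39.2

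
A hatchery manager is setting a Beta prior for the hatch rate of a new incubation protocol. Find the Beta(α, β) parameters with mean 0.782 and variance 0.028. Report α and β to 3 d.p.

Let s = α+β. The Beta variance is μ(1−μ)/(s+1).
So s+1 = μ(1−μ)/σ² = (0.782×0.218)/0.028 = 0.170476/0.028 = 6.0884, giving s = 5.0884.
Then α = μs = 0.782×5.0884 = 3.979 and β = (1−μ)s = 0.218×5.0884 = 1.109.

α = 3.979, β = 1.109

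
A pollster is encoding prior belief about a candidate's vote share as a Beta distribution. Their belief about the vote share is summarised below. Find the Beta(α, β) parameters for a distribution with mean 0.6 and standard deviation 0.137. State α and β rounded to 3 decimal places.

α = 7.072, β = 4.715

First σ² = 0.018769. Setting α = μn, β = (1−μ)n with n = α+β,
μ(1−μ)/(n+1) = 0.018769 ⇒ n+1 = 0.24/0.018769 = 12.7870 ⇒ n = 11.7870.
Hence α = 0.6×11.7870 = 7.072, β = 0.4×11.7870 = 4.715.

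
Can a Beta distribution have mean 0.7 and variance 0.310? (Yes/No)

No

A Beta with mean μ has variance μ(1−μ)/(α+β+1) < μ(1−μ).
Here μ(1−μ) = 0.7×0.3 = 0.21, and 0.310 ≥ 0.21.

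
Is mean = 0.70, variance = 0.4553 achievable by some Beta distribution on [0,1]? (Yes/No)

No

A Beta with mean μ has variance μ(1−μ)/(α+β+1) < μ(1−μ).
Here μ(1−μ) = 0.70×0.30 = 0.2100, and 0.4553 ≥ 0.2100.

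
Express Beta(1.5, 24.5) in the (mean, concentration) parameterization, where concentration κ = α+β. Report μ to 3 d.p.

μ = 0.058, κ = 26.0

κ = α+β = 1.5+24.5 = 26.0; μ = α/κ = 1.5/26.0 = 0.058.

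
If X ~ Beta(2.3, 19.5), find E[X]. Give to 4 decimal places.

The Beta mean is α/(α+β) = 2.3/(2.3+19.5) = 0.1055.

0.1055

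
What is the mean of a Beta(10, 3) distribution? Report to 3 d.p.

0.769

E[X] = α/(α+β) = 10/13 = 0.769.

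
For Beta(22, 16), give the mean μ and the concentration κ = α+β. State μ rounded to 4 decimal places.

μ = 0.5789, κ = 38

κ = α+β = 22+16 = 38; μ = α/κ = 22/38 = 0.5789.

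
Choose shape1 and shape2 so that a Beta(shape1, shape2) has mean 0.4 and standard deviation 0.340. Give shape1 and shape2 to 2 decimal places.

σ² = 0.340² = 0.115600.
With s = shape1+shape2, Var = μ(1−μ)/(s+1), so s+1 = (0.4×0.6)/0.115600 = 2.0761 and s = 1.0761.
shape1 = μs = 0.43, shape2 = (1−μ)s = 0.65.

shape1 = 0.43, shape2 = 0.65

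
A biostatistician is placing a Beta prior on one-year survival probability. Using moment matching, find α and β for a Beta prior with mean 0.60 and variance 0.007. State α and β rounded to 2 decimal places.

α = 19.97, β = 13.31

By moment matching, α+β = μ(1−μ)/σ² − 1 = (0.60·0.40)/0.007 − 1 = 34.2857 − 1 = 33.2857.
Since α/(α+β) = μ, α = 0.60·33.2857 = 19.97 and β = 0.40·33.2857 = 13.31.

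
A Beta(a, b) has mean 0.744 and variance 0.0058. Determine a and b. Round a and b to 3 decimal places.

a = 23.688, b = 8.151

By moment matching, a+b = μ(1−μ)/σ² − 1 = (0.744·0.256)/0.0058 − 1 = 32.8386 − 1 = 31.8386.
Since a/(a+b) = μ, a = 0.744·31.8386 = 23.688 and b = 0.256·31.8386 = 8.151.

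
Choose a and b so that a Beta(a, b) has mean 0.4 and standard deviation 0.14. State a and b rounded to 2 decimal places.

a = 4.50, b = 6.75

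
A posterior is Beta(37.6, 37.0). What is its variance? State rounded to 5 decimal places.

α+β = 74.6 and αβ = 1391.20, so Var = αβ/[(α+β)²(α+β+1)] = 1391.20/420726.096 = 0.00331.

0.00331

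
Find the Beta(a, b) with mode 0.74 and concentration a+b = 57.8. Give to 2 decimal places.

a = 42.29, b = 15.51

Mode = (a−1)/(κ−2) with κ = a+b, so a−1 = 0.74·55.8 = 41.29.
a = 42.29; b = κ − a = 15.51.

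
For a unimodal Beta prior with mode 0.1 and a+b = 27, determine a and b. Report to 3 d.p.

a = 3.500, b = 23.500

Mode = (a−1)/(κ−2) with κ = a+b, so a−1 = 0.1·25 = 2.500.
a = 3.500; b = κ − a = 23.500.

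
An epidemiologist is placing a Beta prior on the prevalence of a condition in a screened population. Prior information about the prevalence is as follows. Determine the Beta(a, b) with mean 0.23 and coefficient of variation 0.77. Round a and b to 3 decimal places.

a = 1.069, b = 3.578

σ = CV·μ = 0.77×0.23 = 0.17710, so σ² = 0.031364.
s+1 = μ(1−μ)/σ² = 0.1771/0.031364 = 5.6465, so s = a+b = 4.6465.
a = μs = 1.069, b = (1−μ)s = 3.578.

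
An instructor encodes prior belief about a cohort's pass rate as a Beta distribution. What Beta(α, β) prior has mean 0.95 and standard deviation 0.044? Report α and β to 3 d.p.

α = 22.358, β = 1.177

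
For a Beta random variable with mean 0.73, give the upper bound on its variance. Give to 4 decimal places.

For fixed mean μ the Beta variance is μ(1−μ)/(α+β+1), increasing as α+β decreases.
Its least upper bound (not attained) is μ(1−μ) = 0.73·0.27 = 0.1971.

0.1971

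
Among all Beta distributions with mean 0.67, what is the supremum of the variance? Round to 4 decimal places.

0.2211

Var = μ(1−μ)/(α+β+1), which approaches μ(1−μ) as α+β → 0.
So the supremum is μ(1−μ) = 0.67×0.33 = 0.2211.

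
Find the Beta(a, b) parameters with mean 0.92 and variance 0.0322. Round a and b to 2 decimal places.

a = 1.18, b = 0.10

By moment matching, a+b = μ(1−μ)/σ² − 1 = (0.92·0.08)/0.0322 − 1 = 2.2857 − 1 = 1.2857.
Since a/(a+b) = μ, a = 0.92·1.2857 = 1.18 and b = 0.08·1.2857 = 0.10.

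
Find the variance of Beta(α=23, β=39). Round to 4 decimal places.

μ = 23/62 = 0.370968; Var = μ(1−μ)/(α+β+1) = 0.2333507/63 = 0.0037.

0.0037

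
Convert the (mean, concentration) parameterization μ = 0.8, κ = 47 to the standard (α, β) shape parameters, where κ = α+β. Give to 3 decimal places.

α = 37.600, β = 9.400

Split κ in proportion μ : (1−μ): α = 0.8·47 = 37.600, β = 47 − 37.600 = 9.400.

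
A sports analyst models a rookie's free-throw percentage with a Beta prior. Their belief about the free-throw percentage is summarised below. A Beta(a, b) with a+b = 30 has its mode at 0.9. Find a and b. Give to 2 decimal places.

Since the density peak of Beta(a,b) is at (a−1)/(a+b−2),
a = 1 + 0.9(30−2) = 26.20 and b = 30 − 26.20 = 3.80.

a = 26.20, b = 3.80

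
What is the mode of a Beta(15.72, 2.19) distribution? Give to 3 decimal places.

0.925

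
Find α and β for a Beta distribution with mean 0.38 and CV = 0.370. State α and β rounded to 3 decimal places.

σ = CV·μ = 0.370×0.38 = 0.14060, so σ² = 0.019768.
s+1 = μ(1−μ)/σ² = 0.2356/0.019768 = 11.9180, so s = α+β = 10.9180.
α = μs = 4.149, β = (1−μ)s = 6.769.

α = 4.149, β = 6.769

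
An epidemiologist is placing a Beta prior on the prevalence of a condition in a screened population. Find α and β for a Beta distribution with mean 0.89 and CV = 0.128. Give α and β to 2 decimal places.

Var = (CV·μ)² = (0.128×0.89)² = 0.012978.
α+β = μ(1−μ)/Var − 1 = 0.0979/0.012978 − 1 = 6.5437.
Thus α = 0.89·6.5437 = 5.82 and β = 0.11·6.5437 = 0.72.

α = 5.82, β = 0.72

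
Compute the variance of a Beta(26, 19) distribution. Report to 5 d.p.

0.00530

α+β = 45 and αβ = 494, so Var = αβ/[(α+β)²(α+β+1)] = 494/93150 = 0.00530.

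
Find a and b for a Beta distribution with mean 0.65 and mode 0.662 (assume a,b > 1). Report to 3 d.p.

With s = a+b: μ = a/s and mode = (a−1)/(s−2). Eliminating a = μs,
μs − 1 = m(s−2) ⇒ s(μ−m) = 1−2m ⇒ s = -0.324/-0.012 = 27.0000.
So a = μs = 17.550, b = (1−μ)s = 9.450.

a = 17.550, b = 9.450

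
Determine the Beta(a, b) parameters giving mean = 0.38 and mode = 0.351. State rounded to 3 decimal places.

a = 3.905, b = 6.371

Let s = a+b. Mean gives a = μs = 0.38s; mode gives (a−1)/(s−2) = 0.351.
Substituting: 0.38s − 1 = 0.351(s−2) = 0.351s − 0.702, so 0.029s = 0.298 and s = 10.2759.
Then a = 0.38×10.2759 = 3.905 and b = s−a = 6.371.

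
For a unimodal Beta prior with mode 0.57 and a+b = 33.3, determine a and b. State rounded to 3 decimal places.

a = 18.841, b = 14.459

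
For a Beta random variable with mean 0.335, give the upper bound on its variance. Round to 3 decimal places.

0.223

Var = μ(1−μ)/(α+β+1), which approaches μ(1−μ) as α+β → 0.
So the supremum is μ(1−μ) = 0.335×0.665 = 0.223.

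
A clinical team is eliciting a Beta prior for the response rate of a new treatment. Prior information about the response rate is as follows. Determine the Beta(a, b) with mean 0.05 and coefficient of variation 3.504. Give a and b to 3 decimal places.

Var = (CV·μ)² = (3.504×0.05)² = 0.030695.
a+b = μ(1−μ)/Var − 1 = 0.0475/0.030695 − 1 = 0.5475.
Thus a = 0.05·0.5475 = 0.027 and b = 0.95·0.5475 = 0.520.

a = 0.027, b = 0.520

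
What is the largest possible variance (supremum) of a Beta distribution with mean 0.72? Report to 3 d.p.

For fixed mean μ the Beta variance is μ(1−μ)/(α+β+1), increasing as α+β decreases.
Its least upper bound (not attained) is μ(1−μ) = 0.72·0.28 = 0.202.

0.202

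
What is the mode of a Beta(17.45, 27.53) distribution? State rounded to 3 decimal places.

0.383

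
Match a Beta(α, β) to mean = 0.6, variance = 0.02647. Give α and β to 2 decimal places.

α = 4.84, β = 3.23

By moment matching, α+β = μ(1−μ)/σ² − 1 = (0.6·0.4)/0.02647 − 1 = 9.0669 − 1 = 8.0669.
Since α/(α+β) = μ, α = 0.6·8.0669 = 4.84 and β = 0.4·8.0669 = 3.23.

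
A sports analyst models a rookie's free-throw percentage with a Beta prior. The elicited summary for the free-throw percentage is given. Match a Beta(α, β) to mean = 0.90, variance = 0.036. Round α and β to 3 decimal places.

By moment matching, α+β = μ(1−μ)/σ² − 1 = (0.90·0.10)/0.036 − 1 = 2.5000 − 1 = 1.5000.
Since α/(α+β) = μ, α = 0.90·1.5000 = 1.350 and β = 0.10·1.5000 = 0.150.

α = 1.350, β = 0.150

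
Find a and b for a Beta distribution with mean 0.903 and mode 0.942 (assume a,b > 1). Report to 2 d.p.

a = 20.47, b = 2.20

Let s = a+b. Mean gives a = μs = 0.903s; mode gives (a−1)/(s−2) = 0.942.
Substituting: 0.903s − 1 = 0.942(s−2) = 0.942s − 1.884, so -0.039s = -0.884 and s = 22.6667.
Then a = 0.903×22.6667 = 20.47 and b = s−a = 2.20.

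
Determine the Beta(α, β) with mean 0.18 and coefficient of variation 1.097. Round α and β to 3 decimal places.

α = 0.501, β = 2.284

σ = CV·μ = 1.097×0.18 = 0.19746, so σ² = 0.038990.
s+1 = μ(1−μ)/σ² = 0.1476/0.038990 = 3.7855, so s = α+β = 2.7855.
α = μs = 0.501, β = (1−μ)s = 2.284.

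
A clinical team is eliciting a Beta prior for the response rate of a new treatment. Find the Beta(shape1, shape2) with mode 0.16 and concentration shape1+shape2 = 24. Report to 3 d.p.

Mode = (shape1−1)/(κ−2) with κ = shape1+shape2, so shape1−1 = 0.16·22 = 3.520.
shape1 = 4.520; shape2 = κ − shape1 = 19.480.

shape1 = 4.520, shape2 = 19.480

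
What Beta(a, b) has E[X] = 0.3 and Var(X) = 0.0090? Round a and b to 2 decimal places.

Write ν = a+b; then a = μν and Var = μ(1−μ)/(ν+1).
ν = μ(1−μ)/Var − 1 = 0.21/0.0090 − 1 = 22.3333.
a = 0.3·22.3333 = 6.70, b = 0.7·22.3333 = 15.63.

a = 6.70, b = 15.63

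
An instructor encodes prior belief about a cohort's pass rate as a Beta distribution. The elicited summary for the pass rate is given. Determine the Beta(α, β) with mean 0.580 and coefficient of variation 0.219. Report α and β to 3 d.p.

Var = (CV·μ)² = (0.219×0.580)² = 0.016134.
α+β = μ(1−μ)/Var − 1 = 0.243600/0.016134 − 1 = 14.0985.
Thus α = 0.580·14.0985 = 8.177 and β = 0.420·14.0985 = 5.921.

α = 8.177, β = 5.921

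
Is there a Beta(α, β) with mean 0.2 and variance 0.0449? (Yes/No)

For any Beta, Var(X) < E[X]·(1−E[X]).
Here μ(1−μ) = 0.2×0.8 = 0.16, and 0.0449 < 0.16.

Yes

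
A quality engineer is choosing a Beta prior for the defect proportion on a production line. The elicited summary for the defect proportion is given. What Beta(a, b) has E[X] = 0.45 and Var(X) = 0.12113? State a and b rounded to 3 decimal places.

Write ν = a+b; then a = μν and Var = μ(1−μ)/(ν+1).
ν = μ(1−μ)/Var − 1 = 0.2475/0.12113 − 1 = 1.0433.
a = 0.45·1.0433 = 0.469, b = 0.55·1.0433 = 0.574.

a = 0.469, b = 0.574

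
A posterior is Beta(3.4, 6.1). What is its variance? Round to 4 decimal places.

0.0219

Var = αβ/[(α+β)²(α+β+1)] = (3.4×6.1)/(9.5²×10.5) = 20.74/947.625 = 0.0219.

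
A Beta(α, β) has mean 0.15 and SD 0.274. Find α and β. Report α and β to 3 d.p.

α = 0.105, β = 0.594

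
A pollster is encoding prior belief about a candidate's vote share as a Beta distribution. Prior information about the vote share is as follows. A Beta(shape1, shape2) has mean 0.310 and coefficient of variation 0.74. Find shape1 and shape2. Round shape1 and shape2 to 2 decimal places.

shape1 = 0.95, shape2 = 2.11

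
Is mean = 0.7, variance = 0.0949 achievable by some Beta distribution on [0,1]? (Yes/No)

A Beta with mean μ has variance μ(1−μ)/(α+β+1) < μ(1−μ).
Here μ(1−μ) = 0.7×0.3 = 0.21, and 0.0949 < 0.21.

Yes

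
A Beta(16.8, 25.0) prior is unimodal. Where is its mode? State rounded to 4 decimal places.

With α,β > 1, mode = (α−1)/(α+β−2) = 15.8/39.8 = 0.3970.

0.3970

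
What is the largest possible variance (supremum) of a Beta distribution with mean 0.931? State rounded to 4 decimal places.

0.0642

For fixed mean μ the Beta variance is μ(1−μ)/(α+β+1), increasing as α+β decreases.
Its least upper bound (not attained) is μ(1−μ) = 0.931·0.069 = 0.0642.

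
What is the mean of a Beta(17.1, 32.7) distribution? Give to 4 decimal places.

The Beta mean is α/(α+β) = 17.1/(17.1+32.7) = 0.3434.

0.3434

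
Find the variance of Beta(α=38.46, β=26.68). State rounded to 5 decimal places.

Var = αβ/[(α+β)²(α+β+1)] = (38.46×26.68)/(65.14²×66.14) = 1026.1128/280646.544344 = 0.00366.

0.00366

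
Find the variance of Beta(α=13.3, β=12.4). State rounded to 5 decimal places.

μ = 13.3/25.7 = 0.517510; Var = μ(1−μ)/(α+β+1) = 0.2496934/26.7 = 0.00935.

0.00935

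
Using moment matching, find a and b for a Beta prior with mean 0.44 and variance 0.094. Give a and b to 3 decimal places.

Write ν = a+b; then a = μν and Var = μ(1−μ)/(ν+1).
ν = μ(1−μ)/Var − 1 = 0.2464/0.094 − 1 = 1.6213.
a = 0.44·1.6213 = 0.713, b = 0.56·1.6213 = 0.908.

a = 0.713, b = 0.908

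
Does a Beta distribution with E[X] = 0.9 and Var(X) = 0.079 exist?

Yes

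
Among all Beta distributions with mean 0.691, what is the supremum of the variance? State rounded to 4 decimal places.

0.2135

Var = μ(1−μ)/(α+β+1), which approaches μ(1−μ) as α+β → 0.
So the supremum is μ(1−μ) = 0.691×0.309 = 0.2135.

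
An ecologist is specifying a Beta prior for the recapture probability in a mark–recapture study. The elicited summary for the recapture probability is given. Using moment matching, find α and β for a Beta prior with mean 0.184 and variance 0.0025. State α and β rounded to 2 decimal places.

Write ν = α+β; then α = μν and Var = μ(1−μ)/(ν+1).
ν = μ(1−μ)/Var − 1 = 0.150144/0.0025 − 1 = 59.0576.
α = 0.184·59.0576 = 10.87, β = 0.816·59.0576 = 48.19.

α = 10.87, β = 48.19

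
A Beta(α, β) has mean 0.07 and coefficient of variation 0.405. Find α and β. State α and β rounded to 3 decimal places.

Var = (CV·μ)² = (0.405×0.07)² = 0.000804.
α+β = μ(1−μ)/Var − 1 = 0.0651/0.000804 − 1 = 79.9981.
Thus α = 0.07·79.9981 = 5.600 and β = 0.93·79.9981 = 74.398.

α = 5.600, β = 74.398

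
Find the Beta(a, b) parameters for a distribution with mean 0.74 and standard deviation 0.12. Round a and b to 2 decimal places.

a = 9.15, b = 3.21

Variance = 0.12² = 0.0144. The moment-matching identity a+b = μ(1−μ)/Var − 1 gives
a+b = 0.1924/0.0144 − 1 = 12.3611, so a = μ·12.3611 = 9.15 and b = (1−μ)·12.3611 = 3.21.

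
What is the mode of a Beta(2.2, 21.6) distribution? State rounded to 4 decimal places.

The density x^(α−1)(1−x)^(β−1) is maximised at (α−1)/(α+β−2) = 1.2/21.8 = 0.0550.

0.0550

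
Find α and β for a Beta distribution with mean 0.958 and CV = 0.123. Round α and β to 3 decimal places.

α = 1.818, β = 0.080

Var = (CV·μ)² = (0.123×0.958)² = 0.013885.
α+β = μ(1−μ)/Var − 1 = 0.040236/0.013885 − 1 = 1.8978.
Thus α = 0.958·1.8978 = 1.818 and β = 0.042·1.8978 = 0.080.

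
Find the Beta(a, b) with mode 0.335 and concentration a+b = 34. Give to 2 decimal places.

Since the density peak of Beta(a,b) is at (a−1)/(a+b−2),
a = 1 + 0.335(34−2) = 11.72 and b = 34 − 11.72 = 22.28.

a = 11.72, b = 22.28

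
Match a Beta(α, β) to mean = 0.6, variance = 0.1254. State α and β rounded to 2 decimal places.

α = 0.55, β = 0.37

Let s = α+β. The Beta variance is μ(1−μ)/(s+1).
So s+1 = μ(1−μ)/σ² = (0.6×0.4)/0.1254 = 0.24/0.1254 = 1.9139, giving s = 0.9139.
Then α = μs = 0.6×0.9139 = 0.55 and β = (1−μ)s = 0.4×0.9139 = 0.37.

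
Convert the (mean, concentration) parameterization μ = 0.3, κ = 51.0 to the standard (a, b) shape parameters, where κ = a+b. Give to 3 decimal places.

Split κ in proportion μ : (1−μ): a = 0.3·51.0 = 15.300, b = 51.0 − 15.300 = 35.700.

a = 15.300, b = 35.700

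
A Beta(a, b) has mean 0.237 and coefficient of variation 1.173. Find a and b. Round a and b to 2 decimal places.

a = 0.32, b = 1.02

σ = CV·μ = 1.173×0.237 = 0.27800, so σ² = 0.077285.
s+1 = μ(1−μ)/σ² = 0.180831/0.077285 = 2.3398, so s = a+b = 1.3398.
a = μs = 0.32, b = (1−μ)s = 1.02.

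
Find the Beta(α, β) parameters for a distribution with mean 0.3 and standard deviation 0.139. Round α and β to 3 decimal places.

α = 2.961, β = 6.908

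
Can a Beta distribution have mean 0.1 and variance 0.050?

The Beta variance bound is σ² < μ(1−μ).
Here μ(1−μ) = 0.1×0.9 = 0.09, and 0.050 < 0.09.

Yes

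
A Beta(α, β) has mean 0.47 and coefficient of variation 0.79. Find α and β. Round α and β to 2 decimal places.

σ = CV·μ = 0.79×0.47 = 0.37130, so σ² = 0.137864.
s+1 = μ(1−μ)/σ² = 0.2491/0.137864 = 1.8069, so s = α+β = 0.8069.
α = μs = 0.38, β = (1−μ)s = 0.43.

α = 0.38, β = 0.43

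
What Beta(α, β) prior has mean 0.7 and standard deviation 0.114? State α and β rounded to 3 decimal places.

First σ² = 0.012996. Setting α = μn, β = (1−μ)n with n = α+β,
μ(1−μ)/(n+1) = 0.012996 ⇒ n+1 = 0.21/0.012996 = 16.1588 ⇒ n = 15.1588.
Hence α = 0.7×15.1588 = 10.611, β = 0.3×15.1588 = 4.548.

α = 10.611, β = 4.548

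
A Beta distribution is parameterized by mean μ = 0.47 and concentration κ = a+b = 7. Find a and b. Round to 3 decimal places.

a = 3.290, b = 3.710

Split κ in proportion μ : (1−μ): a = 0.47·7 = 3.290, b = 7 − 3.290 = 3.710.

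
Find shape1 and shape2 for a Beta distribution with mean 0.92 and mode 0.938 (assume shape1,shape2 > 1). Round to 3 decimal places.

shape1 = 44.773, shape2 = 3.893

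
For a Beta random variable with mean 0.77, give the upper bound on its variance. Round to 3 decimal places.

0.177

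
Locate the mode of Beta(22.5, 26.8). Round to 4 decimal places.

0.4545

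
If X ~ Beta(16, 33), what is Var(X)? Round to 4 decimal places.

0.0044

Var = αβ/[(α+β)²(α+β+1)] = (16×33)/(49²×50) = 528/120050 = 0.0044.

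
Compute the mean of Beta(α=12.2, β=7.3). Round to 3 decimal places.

0.626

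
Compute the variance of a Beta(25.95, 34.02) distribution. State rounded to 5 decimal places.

μ = 25.95/59.97 = 0.432716; Var = μ(1−μ)/(α+β+1) = 0.2454729/60.97 = 0.00403.

0.00403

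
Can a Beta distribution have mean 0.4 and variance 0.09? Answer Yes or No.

Yes

The Beta variance bound is σ² < μ(1−μ).
Here μ(1−μ) = 0.4×0.6 = 0.24, and 0.09 < 0.24.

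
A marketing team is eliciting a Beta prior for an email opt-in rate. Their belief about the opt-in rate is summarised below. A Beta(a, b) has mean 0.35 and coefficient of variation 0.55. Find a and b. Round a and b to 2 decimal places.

σ = CV·μ = 0.55×0.35 = 0.19250, so σ² = 0.037056.
s+1 = μ(1−μ)/σ² = 0.2275/0.037056 = 6.1393, so s = a+b = 5.1393.
a = μs = 1.80, b = (1−μ)s = 3.34.

a = 1.80, b = 3.34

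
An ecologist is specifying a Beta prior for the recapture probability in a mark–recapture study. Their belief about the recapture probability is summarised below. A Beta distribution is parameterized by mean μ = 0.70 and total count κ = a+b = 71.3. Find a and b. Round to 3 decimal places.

a = 49.910, b = 21.390

a = μκ = 0.70×71.3 = 49.910 and b = (1−μ)κ = 0.30×71.3 = 21.390.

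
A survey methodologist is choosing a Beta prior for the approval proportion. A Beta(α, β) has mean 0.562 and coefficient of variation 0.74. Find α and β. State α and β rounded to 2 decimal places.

α = 0.24, β = 0.19

Var = (CV·μ)² = (0.74×0.562)² = 0.172956.
α+β = μ(1−μ)/Var − 1 = 0.246156/0.172956 − 1 = 0.4232.
Thus α = 0.562·0.4232 = 0.24 and β = 0.438·0.4232 = 0.19.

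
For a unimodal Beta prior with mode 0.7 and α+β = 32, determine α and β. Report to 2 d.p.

For α,β>1 the mode is (α−1)/(α+β−2), so α = mode·(κ−2)+1 = 0.7×30+1 = 22.00.
And β = (1−mode)·(κ−2)+1 = 0.3×30+1 = 10.00.

α = 22.00, β = 10.00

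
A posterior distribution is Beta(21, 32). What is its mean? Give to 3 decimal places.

0.396

E[X] = α/(α+β) = 21/53 = 0.396.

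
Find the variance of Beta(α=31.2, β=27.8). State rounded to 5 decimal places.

0.00415

μ = 31.2/59.0 = 0.528814; Var = μ(1−μ)/(α+β+1) = 0.2491698/60.0 = 0.00415.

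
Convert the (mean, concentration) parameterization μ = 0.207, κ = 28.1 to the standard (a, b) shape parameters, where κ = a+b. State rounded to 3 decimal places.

a = μκ = 0.207×28.1 = 5.817 and b = (1−μ)κ = 0.793×28.1 = 22.283.

a = 5.817, b = 22.283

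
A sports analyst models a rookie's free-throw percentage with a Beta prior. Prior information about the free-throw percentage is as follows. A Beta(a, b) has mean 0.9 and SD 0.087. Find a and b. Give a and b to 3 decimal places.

a = 9.802, b = 1.089

First σ² = 0.007569. Setting a = μn, b = (1−μ)n with n = a+b,
μ(1−μ)/(n+1) = 0.007569 ⇒ n+1 = 0.09/0.007569 = 11.8906 ⇒ n = 10.8906.
Hence a = 0.9×10.8906 = 9.802, b = 0.1×10.8906 = 1.089.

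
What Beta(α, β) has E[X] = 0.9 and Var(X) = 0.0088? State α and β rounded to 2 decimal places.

α = 8.30, β = 0.92

Let s = α+β. The Beta variance is μ(1−μ)/(s+1).
So s+1 = μ(1−μ)/σ² = (0.9×0.1)/0.0088 = 0.09/0.0088 = 10.2273, giving s = 9.2273.
Then α = μs = 0.9×9.2273 = 8.30 and β = (1−μ)s = 0.1×9.2273 = 0.92.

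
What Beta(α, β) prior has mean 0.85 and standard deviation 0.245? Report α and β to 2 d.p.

α = 0.96, β = 0.17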